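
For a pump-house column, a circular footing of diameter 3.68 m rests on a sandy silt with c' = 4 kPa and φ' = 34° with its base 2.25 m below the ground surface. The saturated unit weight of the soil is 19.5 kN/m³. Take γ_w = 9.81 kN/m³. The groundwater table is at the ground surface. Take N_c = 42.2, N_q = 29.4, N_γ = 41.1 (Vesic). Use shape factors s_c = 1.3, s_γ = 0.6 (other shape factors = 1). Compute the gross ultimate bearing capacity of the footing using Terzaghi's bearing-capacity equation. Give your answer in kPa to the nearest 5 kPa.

With the water table at the surface the whole profile is submerged: γ' = 19.5 − 9.81 = 9.69 kN/m³, so q = γ'·D_f = 21.802 kPa; the same γ' applies in the ½γBN_γ term.
q_ult = c·N_c·s_c + q·N_q + 0.5·γ·B·N_γ·s_γ
     = 4 × 42.2 × 1.3 + 21.802 × 29.4 + 0.5 × 9.69 × 3.68 × 41.1 × 0.6
     = 219.44 + 640.99 + 439.68 = 1300.1 kPa.

q_ult ≈ 1300 kPa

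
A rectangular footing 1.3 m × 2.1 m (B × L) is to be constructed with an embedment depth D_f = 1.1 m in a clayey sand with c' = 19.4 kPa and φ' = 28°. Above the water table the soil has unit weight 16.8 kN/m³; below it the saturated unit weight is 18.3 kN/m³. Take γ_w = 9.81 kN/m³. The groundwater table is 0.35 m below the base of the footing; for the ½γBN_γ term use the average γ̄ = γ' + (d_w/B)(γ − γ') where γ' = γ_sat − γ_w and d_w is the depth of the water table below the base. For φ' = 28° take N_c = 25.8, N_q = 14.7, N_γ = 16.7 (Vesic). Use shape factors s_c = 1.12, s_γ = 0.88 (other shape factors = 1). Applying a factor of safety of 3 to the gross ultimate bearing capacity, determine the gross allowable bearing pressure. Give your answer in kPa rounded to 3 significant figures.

Effective surcharge at the founding depth q = γ·D_f = 16.8 × 1.1 = 18.48 kPa.
With d_w = 0.35 m < B, γ̄ = 8.49 + (0.35/1.3) × (16.8 − 8.49) = 10.727 kN/m³.
q_ult = c·N_c·s_c + q·N_q + 0.5·γ·B·N_γ·s_γ
     = 19.4 × 25.8 × 1.12 + 18.48 × 14.7 + 0.5 × 10.727 × 1.3 × 16.7 × 0.88
     = 560.58 + 271.66 + 102.47 = 934.71 kPa.
q_all = q_ult / FS = 934.71 / 3 = 311.57 kPa.

q_all ≈ 312 kPa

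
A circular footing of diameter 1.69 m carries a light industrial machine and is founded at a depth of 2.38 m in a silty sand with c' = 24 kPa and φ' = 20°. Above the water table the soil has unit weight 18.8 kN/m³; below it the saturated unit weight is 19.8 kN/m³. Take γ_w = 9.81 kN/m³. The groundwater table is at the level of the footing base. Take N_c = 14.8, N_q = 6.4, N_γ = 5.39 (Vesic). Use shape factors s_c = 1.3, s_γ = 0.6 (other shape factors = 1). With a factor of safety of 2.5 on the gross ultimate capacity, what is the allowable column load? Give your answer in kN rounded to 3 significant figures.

P_all ≈ 696 kN

Effective surcharge at the founding depth q = γ·D_f = 18.8 × 2.38 = 44.744 kPa.
The water table coincides with the base, so in the self-weight term γ → γ' = 9.99 kN/m³.
q_ult = c·N_c·s_c + q·N_q + 0.5·γ·B·N_γ·s_γ
     = 24 × 14.8 × 1.3 + 44.744 × 6.4 + 0.5 × 9.99 × 1.69 × 5.39 × 0.6
     = 461.76 + 286.36 + 27.3 = 775.42 kPa.
Gross allowable pressure q_all = 775.42 / 2.5 = 310.17 kPa.
Footing area = 2.2432 m², so allowable column load = 310.17 × 2.2432 = 695.77 kN.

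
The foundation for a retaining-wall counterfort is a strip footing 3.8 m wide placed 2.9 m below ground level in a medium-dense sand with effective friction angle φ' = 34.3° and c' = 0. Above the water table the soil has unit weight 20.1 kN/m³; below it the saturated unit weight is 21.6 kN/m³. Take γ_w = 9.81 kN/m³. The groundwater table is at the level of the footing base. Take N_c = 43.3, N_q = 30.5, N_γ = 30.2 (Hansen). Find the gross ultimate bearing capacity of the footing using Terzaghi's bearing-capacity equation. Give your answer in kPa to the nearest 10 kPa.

q_ult ≈ 2450 kPa

q = γ·D_f = 20.1 × 2.9 = 58.29 kPa.
For the ½γBN_γ term take γ' = 21.6 − 9.81 = 11.79 kN/m³ (soil below base is submerged).
q·N_q = 58.29 × 30.5 = 1777.8 kPa
0.5·γ·B·N_γ = 0.5 × 11.79 × 3.8 × 30.2 = 676.51 kPa
q_ult = 1777.8 + 676.51 = 2454.4 kPa.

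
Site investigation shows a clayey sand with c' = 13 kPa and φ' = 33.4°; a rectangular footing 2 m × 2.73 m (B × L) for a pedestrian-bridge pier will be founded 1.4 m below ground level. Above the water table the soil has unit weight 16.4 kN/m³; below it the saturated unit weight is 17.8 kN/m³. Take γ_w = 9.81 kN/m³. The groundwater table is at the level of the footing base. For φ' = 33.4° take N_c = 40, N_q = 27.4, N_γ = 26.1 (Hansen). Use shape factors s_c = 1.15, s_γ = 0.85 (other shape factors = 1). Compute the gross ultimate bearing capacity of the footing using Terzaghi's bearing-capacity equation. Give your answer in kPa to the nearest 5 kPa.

Overburden at base level: q = 16.4 × 1.4 = 22.96 kPa.
Below the base the soil is submerged, so the ½γBN_γ term uses γ' = 17.8 − 9.81 = 7.99 kN/m³.
Cohesion term c·N_c·s_c = 13 × 40 × 1.15 = 598 kPa; surcharge term q·N_q = 22.96 × 27.4 = 629.1 kPa; self-weight term 0.5·γ·B·N_γ·s_γ = 0.5 × 7.99 × 2 × 26.1 × 0.85 = 177.26 kPa.
q_ult = 598 + 629.1 + 177.26 = 1404.4 kPa.

q_ult ≈ 1405 kPa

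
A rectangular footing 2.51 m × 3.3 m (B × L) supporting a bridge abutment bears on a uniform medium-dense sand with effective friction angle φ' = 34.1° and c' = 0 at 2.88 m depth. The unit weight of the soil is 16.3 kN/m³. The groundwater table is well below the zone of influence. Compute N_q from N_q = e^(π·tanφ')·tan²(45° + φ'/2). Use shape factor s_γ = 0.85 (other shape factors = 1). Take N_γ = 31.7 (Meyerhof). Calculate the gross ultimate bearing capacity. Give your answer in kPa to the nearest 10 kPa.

q_ult ≈ 1950 kPa

tan34.1° = 0.6771, so N_q = e^(π×0.6771)·tan²(62.05°) = 8.39 × 3.552 = 29.8.
Effective surcharge at the founding depth q = γ·D_f = 16.3 × 2.88 = 46.944 kPa.
q_ult = q·N_q + 0.5·γ·B·N_γ·s_γ
     = 46.944 × 29.801 + 0.5 × 16.3 × 2.51 × 31.7 × 0.85
     = 1399 + 551.2 = 1950.2 kPa.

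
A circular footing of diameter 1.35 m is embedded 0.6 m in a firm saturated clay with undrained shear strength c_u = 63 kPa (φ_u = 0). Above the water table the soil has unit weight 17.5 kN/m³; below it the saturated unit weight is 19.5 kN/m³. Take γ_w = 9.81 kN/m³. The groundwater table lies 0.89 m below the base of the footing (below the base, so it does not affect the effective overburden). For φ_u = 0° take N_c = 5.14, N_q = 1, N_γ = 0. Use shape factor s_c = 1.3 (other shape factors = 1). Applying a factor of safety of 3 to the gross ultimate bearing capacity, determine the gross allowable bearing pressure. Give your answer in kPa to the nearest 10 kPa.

Overburden at base level: q = 17.5 × 0.6 = 10.5 kPa.
Cohesion term c·N_c·s_c = 63 × 5.14 × 1.3 = 420.97 kPa; surcharge term q·N_q = 10.5 × 1 = 10.5 kPa.
q_ult = 420.97 + 10.5 = 431.47 kPa.
q_all = q_ult / FS = 431.47 / 3 = 143.82 kPa.

q_all ≈ 140 kPa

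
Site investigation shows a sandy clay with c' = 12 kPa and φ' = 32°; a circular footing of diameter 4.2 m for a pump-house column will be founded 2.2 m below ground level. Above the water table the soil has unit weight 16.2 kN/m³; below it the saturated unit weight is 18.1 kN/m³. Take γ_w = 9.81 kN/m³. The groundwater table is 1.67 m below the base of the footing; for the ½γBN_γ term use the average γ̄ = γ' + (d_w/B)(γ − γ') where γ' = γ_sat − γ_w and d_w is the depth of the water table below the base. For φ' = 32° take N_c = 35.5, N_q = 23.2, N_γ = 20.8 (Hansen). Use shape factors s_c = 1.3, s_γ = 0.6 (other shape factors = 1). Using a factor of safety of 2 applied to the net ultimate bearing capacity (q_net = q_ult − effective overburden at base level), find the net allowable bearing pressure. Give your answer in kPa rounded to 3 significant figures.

q_all(net) ≈ 822 kPa

q = γ·D_f = 16.2 × 2.2 = 35.64 kPa.
γ' = 8.29 kN/m³; averaging over the depth B below the base, γ̄ = γ' + (d_w/B)(γ − γ') = 11.435 kN/m³.
c·N_c·s_c = 12 × 35.5 × 1.3 = 553.8 kPa
q·N_q = 35.64 × 23.2 = 826.85 kPa
0.5·γ·B·N_γ·s_γ = 0.5 × 11.435 × 4.2 × 20.8 × 0.6 = 299.69 kPa
q_ult = 553.8 + 826.85 + 299.69 = 1680.3 kPa.
Net ultimate: q_net = 1680.3 − 35.64 = 1644.7 kPa.
q_all(net) = 1644.7 / 2 = 822.35 kPa.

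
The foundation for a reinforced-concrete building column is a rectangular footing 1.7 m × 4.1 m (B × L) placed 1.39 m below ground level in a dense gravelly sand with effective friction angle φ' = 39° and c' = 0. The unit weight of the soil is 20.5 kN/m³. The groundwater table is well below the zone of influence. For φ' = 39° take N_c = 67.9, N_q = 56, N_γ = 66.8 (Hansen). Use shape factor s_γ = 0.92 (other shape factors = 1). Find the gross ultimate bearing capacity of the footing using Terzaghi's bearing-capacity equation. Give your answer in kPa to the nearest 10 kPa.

Effective surcharge at the founding depth q = γ·D_f = 20.5 × 1.39 = 28.495 kPa.
q_ult = q·N_q + 0.5·γ·B·N_γ·s_γ
     = 28.495 × 56 + 0.5 × 20.5 × 1.7 × 66.8 × 0.92
     = 1595.7 + 1070.9 = 2666.6 kPa.

q_ult ≈ 2670 kPa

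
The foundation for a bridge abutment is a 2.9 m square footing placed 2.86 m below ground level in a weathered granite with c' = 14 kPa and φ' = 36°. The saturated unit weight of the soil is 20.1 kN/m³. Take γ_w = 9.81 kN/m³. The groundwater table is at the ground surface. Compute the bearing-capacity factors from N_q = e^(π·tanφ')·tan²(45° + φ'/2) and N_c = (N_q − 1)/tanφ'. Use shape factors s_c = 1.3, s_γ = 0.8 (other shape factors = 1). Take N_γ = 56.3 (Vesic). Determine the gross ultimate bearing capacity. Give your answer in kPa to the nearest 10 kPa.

q_ult ≈ 2700 kPa

tan36° = 0.7265, so N_q = e^(π×0.7265)·tan²(63°) = 9.801 × 3.852 = 37.75.
N_c = (37.75 − 1)/tan36° = 50.59.
With the water table at the surface the whole profile is submerged: γ' = 20.1 − 9.81 = 10.29 kN/m³, so q = γ'·D_f = 29.429 kPa; the same γ' applies in the ½γBN_γ term.
q_ult = c·N_c·s_c + q·N_q + 0.5·γ·B·N_γ·s_γ
     = 14 × 50.585 × 1.3 + 29.429 × 37.752 + 0.5 × 10.29 × 2.9 × 56.3 × 0.8
     = 920.66 + 1111 + 672.02 = 2703.7 kPa.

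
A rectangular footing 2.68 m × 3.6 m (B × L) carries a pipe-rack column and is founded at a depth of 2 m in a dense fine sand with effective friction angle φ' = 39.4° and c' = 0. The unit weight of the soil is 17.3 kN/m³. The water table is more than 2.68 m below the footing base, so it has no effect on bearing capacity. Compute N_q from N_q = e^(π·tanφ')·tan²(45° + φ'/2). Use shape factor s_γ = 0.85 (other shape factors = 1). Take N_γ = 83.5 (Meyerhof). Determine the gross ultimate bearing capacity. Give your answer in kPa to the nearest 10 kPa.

q_ult ≈ 3690 kPa

tan39.4° = 0.8214, so N_q = e^(π×0.8214)·tan²(64.7°) = 13.204 × 4.475 = 59.09.
q = γ·D_f = 17.3 × 2 = 34.6 kPa.
q·N_q = 34.6 × 59.094 = 2044.7 kPa
0.5·γ·B·N_γ·s_γ = 0.5 × 17.3 × 2.68 × 83.5 × 0.85 = 1645.3 kPa
q_ult = 2044.7 + 1645.3 = 3690 kPa.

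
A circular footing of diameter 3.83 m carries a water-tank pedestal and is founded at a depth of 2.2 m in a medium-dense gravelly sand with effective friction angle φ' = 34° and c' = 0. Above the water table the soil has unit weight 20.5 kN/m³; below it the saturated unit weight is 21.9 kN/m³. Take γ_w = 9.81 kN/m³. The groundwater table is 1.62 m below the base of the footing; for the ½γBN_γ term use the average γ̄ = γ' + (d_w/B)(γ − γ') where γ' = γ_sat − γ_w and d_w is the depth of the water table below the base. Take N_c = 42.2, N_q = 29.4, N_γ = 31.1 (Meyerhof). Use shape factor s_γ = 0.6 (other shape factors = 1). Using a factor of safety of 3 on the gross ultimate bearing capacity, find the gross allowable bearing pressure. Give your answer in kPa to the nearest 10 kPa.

Overburden at base level: q = 20.5 × 2.2 = 45.1 kPa.
The water table is 1.62 m below the base (< B = 3.83 m), so the ½γBN_γ term uses γ̄ = γ' + (d_w/B)(γ − γ') = 12.09 + (1.62/3.83)(20.5 − 12.09) = 15.647 kN/m³.
Surcharge term q·N_q = 45.1 × 29.4 = 1325.9 kPa; self-weight term 0.5·γ·B·N_γ·s_γ = 0.5 × 15.647 × 3.83 × 31.1 × 0.6 = 559.14 kPa.
q_ult = 1325.9 + 559.14 = 1885.1 kPa.
q_all = 1885.1 / 3 = 628.36 kPa.

q_all ≈ 630 kPa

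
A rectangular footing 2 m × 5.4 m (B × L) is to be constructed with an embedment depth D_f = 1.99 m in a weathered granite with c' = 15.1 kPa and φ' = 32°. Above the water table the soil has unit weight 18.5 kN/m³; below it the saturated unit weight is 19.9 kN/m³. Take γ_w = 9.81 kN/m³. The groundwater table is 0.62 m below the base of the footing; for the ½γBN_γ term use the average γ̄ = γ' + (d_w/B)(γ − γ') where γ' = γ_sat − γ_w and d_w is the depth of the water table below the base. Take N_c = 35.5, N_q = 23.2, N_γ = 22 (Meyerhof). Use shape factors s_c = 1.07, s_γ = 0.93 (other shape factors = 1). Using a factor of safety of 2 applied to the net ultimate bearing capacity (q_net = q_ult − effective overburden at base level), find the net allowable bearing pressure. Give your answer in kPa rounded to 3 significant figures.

Overburden at base level: q = 18.5 × 1.99 = 36.815 kPa.
The water table is 0.62 m below the base (< B = 2 m), so the ½γBN_γ term uses γ̄ = γ' + (d_w/B)(γ − γ') = 10.09 + (0.62/2)(18.5 − 10.09) = 12.697 kN/m³.
Cohesion term c·N_c·s_c = 15.1 × 35.5 × 1.07 = 573.57 kPa; surcharge term q·N_q = 36.815 × 23.2 = 854.11 kPa; self-weight term 0.5·γ·B·N_γ·s_γ = 0.5 × 12.697 × 2 × 22 × 0.93 = 259.78 kPa.
q_ult = 573.57 + 854.11 + 259.78 = 1687.5 kPa.
Net ultimate: q_net = 1687.5 − 36.815 = 1650.6 kPa.
q_all(net) = 1650.6 / 2 = 825.32 kPa.

q_all(net) ≈ 825 kPa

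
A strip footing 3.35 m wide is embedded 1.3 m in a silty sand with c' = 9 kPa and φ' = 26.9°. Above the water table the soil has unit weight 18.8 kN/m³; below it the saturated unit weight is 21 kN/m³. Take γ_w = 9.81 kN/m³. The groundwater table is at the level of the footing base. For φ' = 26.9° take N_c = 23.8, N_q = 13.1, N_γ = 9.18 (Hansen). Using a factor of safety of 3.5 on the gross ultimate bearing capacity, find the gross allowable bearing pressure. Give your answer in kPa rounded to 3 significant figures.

Overburden at base level: q = 18.8 × 1.3 = 24.44 kPa.
Below the base the soil is submerged, so the ½γBN_γ term uses γ' = 21 − 9.81 = 11.19 kN/m³.
Cohesion term c·N_c = 9 × 23.8 = 214.2 kPa; surcharge term q·N_q = 24.44 × 13.1 = 320.16 kPa; self-weight term 0.5·γ·B·N_γ = 0.5 × 11.19 × 3.35 × 9.18 = 172.06 kPa.
q_ult = 214.2 + 320.16 + 172.06 = 706.43 kPa.
q_all = 706.43 / 3.5 = 201.84 kPa.

q_all ≈ 202 kPa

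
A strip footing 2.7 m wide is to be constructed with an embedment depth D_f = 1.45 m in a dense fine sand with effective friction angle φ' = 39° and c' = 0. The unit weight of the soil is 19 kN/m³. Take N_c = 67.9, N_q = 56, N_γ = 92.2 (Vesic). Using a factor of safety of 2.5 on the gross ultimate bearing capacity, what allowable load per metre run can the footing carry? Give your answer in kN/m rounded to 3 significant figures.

Effective surcharge at the founding depth q = γ·D_f = 19 × 1.45 = 27.55 kPa.
q_ult = q·N_q + 0.5·γ·B·N_γ
     = 27.55 × 56 + 0.5 × 19 × 2.7 × 92.2
     = 1542.8 + 2364.9 = 3907.7 kPa.
Gross allowable pressure q_all = 3907.7 / 2.5 = 1563.1 kPa.
Allowable wall load = q_all × B = 1563.1 × 2.7 = 4220.3 kN per metre run.

≈ 4220 kN/m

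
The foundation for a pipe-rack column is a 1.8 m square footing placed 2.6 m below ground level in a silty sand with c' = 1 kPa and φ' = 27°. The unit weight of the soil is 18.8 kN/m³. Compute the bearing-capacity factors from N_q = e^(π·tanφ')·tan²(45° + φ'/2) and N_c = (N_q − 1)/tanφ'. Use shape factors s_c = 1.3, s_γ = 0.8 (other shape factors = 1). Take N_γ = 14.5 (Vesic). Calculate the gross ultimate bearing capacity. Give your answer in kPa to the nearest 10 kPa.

q_ult ≈ 870 kPa

tan27° = 0.5095, so N_q = e^(π×0.5095)·tan²(58.5°) = 4.957 × 2.663 = 13.2.
N_c = (13.2 − 1)/tan27° = 23.94.
Effective surcharge at the founding depth q = γ·D_f = 18.8 × 2.6 = 48.88 kPa.
q_ult = c·N_c·s_c + q·N_q + 0.5·γ·B·N_γ·s_γ
     = 1 × 23.942 × 1.3 + 48.88 × 13.199 + 0.5 × 18.8 × 1.8 × 14.5 × 0.8
     = 31.125 + 645.17 + 196.27 = 872.57 kPa.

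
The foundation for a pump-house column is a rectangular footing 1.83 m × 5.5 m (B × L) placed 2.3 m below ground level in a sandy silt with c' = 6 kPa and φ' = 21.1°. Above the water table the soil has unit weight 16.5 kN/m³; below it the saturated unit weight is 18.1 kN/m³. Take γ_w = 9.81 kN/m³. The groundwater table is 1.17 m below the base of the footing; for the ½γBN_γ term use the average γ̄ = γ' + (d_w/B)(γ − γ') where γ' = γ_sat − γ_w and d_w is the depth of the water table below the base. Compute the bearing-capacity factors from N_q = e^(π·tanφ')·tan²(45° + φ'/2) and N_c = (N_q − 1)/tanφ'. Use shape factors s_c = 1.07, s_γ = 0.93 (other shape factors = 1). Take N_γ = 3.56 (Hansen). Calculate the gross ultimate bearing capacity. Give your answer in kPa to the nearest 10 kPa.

tan21.1° = 0.3859, so N_q = e^(π×0.3859)·tan²(55.55°) = 3.361 × 2.125 = 7.14.
N_c = (7.14 − 1)/tan21.1° = 15.92.
q = γ·D_f = 16.5 × 2.3 = 37.95 kPa.
γ' = 8.29 kN/m³; averaging over the depth B below the base, γ̄ = γ' + (d_w/B)(γ − γ') = 13.539 kN/m³.
c·N_c·s_c = 6 × 15.918 × 1.07 = 102.19 kPa
q·N_q = 37.95 × 7.1421 = 271.04 kPa
0.5·γ·B·N_γ·s_γ = 0.5 × 13.539 × 1.83 × 3.56 × 0.93 = 41.015 kPa
q_ult = 102.19 + 271.04 + 41.015 = 414.25 kPa.

q_ult ≈ 410 kPa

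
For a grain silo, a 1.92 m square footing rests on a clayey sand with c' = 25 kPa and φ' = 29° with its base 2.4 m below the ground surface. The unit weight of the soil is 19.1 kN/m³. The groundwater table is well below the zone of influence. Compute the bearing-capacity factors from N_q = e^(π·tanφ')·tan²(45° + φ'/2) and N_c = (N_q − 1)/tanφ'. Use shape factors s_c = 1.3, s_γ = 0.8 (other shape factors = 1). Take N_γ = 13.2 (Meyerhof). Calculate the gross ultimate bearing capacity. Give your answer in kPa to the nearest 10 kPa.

q_ult ≈ 1850 kPa

tan29° = 0.5543, so N_q = e^(π×0.5543)·tan²(59.5°) = 5.705 × 2.882 = 16.44.
N_c = (16.44 − 1)/tan29° = 27.86.
q = γ·D_f = 19.1 × 2.4 = 45.84 kPa.
c·N_c·s_c = 25 × 27.86 × 1.3 = 905.47 kPa
q·N_q = 45.84 × 16.443 = 753.76 kPa
0.5·γ·B·N_γ·s_γ = 0.5 × 19.1 × 1.92 × 13.2 × 0.8 = 193.63 kPa
q_ult = 905.47 + 753.76 + 193.63 = 1852.9 kPa.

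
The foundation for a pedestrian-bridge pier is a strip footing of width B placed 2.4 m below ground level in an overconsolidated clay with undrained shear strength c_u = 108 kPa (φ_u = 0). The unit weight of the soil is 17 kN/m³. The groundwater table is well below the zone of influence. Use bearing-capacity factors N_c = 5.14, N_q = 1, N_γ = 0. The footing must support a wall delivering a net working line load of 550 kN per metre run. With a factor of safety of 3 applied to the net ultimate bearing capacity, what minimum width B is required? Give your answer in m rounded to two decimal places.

Effective surcharge at the founding depth q = γ·D_f = 17 × 2.4 = 40.8 kPa.
q_ult = c·N_c + q·N_q
     = 108 × 5.14 + 40.8 × 1
     = 555.12 + 40.8 = 595.92 kPa.
For φ = 0 the ½γBN_γ term vanishes, so q_ult is independent of B. q_net = 595.92 − 40.8 = 555.12 kPa; q_all(net) = 555.12/3 = 185.04 kPa.
Required width B = w / q_all(net) = 550 / 185.04 = 2.972 m.

B = 2.97 m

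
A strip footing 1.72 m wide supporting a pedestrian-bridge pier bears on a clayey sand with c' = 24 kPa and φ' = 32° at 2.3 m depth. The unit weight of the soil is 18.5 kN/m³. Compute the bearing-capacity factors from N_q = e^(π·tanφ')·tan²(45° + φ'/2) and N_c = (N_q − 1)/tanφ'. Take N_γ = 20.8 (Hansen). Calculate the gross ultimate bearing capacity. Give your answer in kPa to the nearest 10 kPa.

tan32° = 0.6249, so N_q = e^(π×0.6249)·tan²(61°) = 7.121 × 3.255 = 23.18.
N_c = (23.18 − 1)/tan32° = 35.49.
q = γ·D_f = 18.5 × 2.3 = 42.55 kPa.
c·N_c = 24 × 35.49 = 851.77 kPa
q·N_q = 42.55 × 23.177 = 986.17 kPa
0.5·γ·B·N_γ = 0.5 × 18.5 × 1.72 × 20.8 = 330.93 kPa
q_ult = 851.77 + 986.17 + 330.93 = 2168.9 kPa.

q_ult ≈ 2170 kPa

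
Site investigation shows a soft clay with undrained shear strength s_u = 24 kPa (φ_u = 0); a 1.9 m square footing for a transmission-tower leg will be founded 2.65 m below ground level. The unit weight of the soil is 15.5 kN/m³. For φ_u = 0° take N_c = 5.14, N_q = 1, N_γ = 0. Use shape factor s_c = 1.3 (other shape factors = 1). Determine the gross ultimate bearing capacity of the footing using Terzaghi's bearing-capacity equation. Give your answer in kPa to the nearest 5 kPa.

q_ult ≈ 200 kPa

q = γ·D_f = 15.5 × 2.65 = 41.075 kPa.
c·N_c·s_c = 24 × 5.14 × 1.3 = 160.37 kPa
q·N_q = 41.075 × 1 = 41.075 kPa
q_ult = 160.37 + 41.075 = 201.44 kPa.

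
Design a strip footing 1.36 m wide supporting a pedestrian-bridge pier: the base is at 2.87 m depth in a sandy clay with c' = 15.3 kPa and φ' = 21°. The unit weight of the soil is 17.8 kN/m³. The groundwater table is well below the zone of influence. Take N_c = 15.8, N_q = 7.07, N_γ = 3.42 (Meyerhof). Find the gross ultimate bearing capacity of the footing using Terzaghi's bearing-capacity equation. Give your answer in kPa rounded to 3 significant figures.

Overburden at base level: q = 17.8 × 2.87 = 51.086 kPa.
Cohesion term c·N_c = 15.3 × 15.8 = 241.74 kPa; surcharge term q·N_q = 51.086 × 7.07 = 361.18 kPa; self-weight term 0.5·γ·B·N_γ = 0.5 × 17.8 × 1.36 × 3.42 = 41.396 kPa.
q_ult = 241.74 + 361.18 + 41.396 = 644.31 kPa.

q_ult ≈ 644 kPa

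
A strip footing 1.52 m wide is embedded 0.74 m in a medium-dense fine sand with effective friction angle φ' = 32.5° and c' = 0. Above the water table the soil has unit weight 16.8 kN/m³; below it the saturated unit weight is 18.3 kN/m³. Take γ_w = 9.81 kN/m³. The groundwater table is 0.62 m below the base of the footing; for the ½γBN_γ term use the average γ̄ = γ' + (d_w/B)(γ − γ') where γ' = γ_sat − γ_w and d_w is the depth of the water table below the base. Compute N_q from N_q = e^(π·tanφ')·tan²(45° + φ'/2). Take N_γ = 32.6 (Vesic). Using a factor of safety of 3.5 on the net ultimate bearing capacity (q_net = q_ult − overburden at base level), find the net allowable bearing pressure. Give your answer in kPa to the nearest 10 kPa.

q_all(net) ≈ 170 kPa

N_q = e^(π·tan32.5°)·tan²(61.25°) = 24.58.
Overburden at base level: q = 16.8 × 0.74 = 12.432 kPa.
The water table is 0.62 m below the base (< B = 1.52 m), so the ½γBN_γ term uses γ̄ = γ' + (d_w/B)(γ − γ') = 8.49 + (0.62/1.52)(16.8 − 8.49) = 11.88 kN/m³.
Surcharge term q·N_q = 12.432 × 24.585 = 305.64 kPa; self-weight term 0.5·γ·B·N_γ = 0.5 × 11.88 × 1.52 × 32.6 = 294.33 kPa.
q_ult = 305.64 + 294.33 = 599.96 kPa.
q_net = 599.96 − 12.432 = 587.53 kPa.
q_all(net) = 587.53 / 3.5 = 167.87 kPa.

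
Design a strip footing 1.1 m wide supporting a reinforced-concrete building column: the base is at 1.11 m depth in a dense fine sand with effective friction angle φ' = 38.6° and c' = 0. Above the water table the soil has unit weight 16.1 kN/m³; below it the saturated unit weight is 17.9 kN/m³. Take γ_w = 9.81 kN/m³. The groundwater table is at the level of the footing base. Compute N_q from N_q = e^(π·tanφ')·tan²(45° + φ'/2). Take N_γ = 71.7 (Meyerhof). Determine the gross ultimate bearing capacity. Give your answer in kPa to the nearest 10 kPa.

q_ult ≈ 1270 kPa

tan38.6° = 0.7983, so N_q = e^(π×0.7983)·tan²(64.3°) = 12.279 × 4.317 = 53.01.
Effective surcharge at the founding depth q = γ·D_f = 16.1 × 1.11 = 17.871 kPa.
The water table coincides with the base, so in the self-weight term γ → γ' = 8.09 kN/m³.
q_ult = q·N_q + 0.5·γ·B·N_γ
     = 17.871 × 53.014 + 0.5 × 8.09 × 1.1 × 71.7
     = 947.42 + 319.03 = 1266.5 kPa.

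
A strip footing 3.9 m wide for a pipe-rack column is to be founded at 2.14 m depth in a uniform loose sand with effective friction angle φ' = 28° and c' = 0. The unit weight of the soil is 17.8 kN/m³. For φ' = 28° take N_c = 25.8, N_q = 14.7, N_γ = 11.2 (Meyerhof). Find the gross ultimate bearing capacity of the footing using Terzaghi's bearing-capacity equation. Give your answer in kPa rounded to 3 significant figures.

q_ult ≈ 949 kPa

Overburden at base level: q = 17.8 × 2.14 = 38.092 kPa.
Surcharge term q·N_q = 38.092 × 14.7 = 559.95 kPa; self-weight term 0.5·γ·B·N_γ = 0.5 × 17.8 × 3.9 × 11.2 = 388.75 kPa.
q_ult = 559.95 + 388.75 = 948.7 kPa.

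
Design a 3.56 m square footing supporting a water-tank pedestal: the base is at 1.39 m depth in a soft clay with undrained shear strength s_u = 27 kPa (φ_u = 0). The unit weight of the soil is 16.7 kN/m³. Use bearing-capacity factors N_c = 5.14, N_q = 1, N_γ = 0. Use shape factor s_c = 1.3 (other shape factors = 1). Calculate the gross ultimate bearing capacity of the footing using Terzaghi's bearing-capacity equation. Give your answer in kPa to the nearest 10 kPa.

q_ult ≈ 200 kPa

Effective surcharge at the founding depth q = γ·D_f = 16.7 × 1.39 = 23.213 kPa.
q_ult = c·N_c·s_c + q·N_q
     = 27 × 5.14 × 1.3 + 23.213 × 1
     = 180.41 + 23.213 = 203.63 kPa.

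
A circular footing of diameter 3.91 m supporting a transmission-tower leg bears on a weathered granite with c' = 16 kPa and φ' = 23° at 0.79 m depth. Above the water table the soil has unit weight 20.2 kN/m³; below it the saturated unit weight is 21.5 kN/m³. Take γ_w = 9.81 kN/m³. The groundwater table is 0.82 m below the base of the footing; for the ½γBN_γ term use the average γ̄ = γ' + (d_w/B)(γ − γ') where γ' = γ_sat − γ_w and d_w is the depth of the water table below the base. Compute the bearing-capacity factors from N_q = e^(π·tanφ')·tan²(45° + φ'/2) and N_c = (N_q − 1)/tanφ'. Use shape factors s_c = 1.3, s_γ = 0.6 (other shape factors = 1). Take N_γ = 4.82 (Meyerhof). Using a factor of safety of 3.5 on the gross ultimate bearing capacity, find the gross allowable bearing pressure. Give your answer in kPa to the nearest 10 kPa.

N_q = e^(π·tan23°)·tan²(56.5°) = 8.66; N_c = (N_q − 1)/tanφ' = 18.05.
Effective surcharge at the founding depth q = γ·D_f = 20.2 × 0.79 = 15.958 kPa.
With d_w = 0.82 m < B, γ̄ = 11.69 + (0.82/3.91) × (20.2 − 11.69) = 13.475 kN/m³.
q_ult = c·N_c·s_c + q·N_q + 0.5·γ·B·N_γ·s_γ
     = 16 × 18.049 × 1.3 + 15.958 × 8.6612 + 0.5 × 13.475 × 3.91 × 4.82 × 0.6
     = 375.41 + 138.22 + 76.184 = 589.81 kPa.
q_all = 589.81 / 3.5 = 168.52 kPa.

q_all ≈ 170 kPa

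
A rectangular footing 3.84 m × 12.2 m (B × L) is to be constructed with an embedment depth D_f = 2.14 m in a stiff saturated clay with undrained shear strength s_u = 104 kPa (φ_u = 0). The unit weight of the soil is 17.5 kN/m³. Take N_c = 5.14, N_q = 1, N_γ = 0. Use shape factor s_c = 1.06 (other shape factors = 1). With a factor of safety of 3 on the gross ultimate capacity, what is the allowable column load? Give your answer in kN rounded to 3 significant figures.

q = γ·D_f = 17.5 × 2.14 = 37.45 kPa.
c·N_c·s_c = 104 × 5.14 × 1.06 = 566.63 kPa
q·N_q = 37.45 × 1 = 37.45 kPa
q_ult = 566.63 + 37.45 = 604.08 kPa.
Gross allowable pressure q_all = 604.08 / 3 = 201.36 kPa.
Footing area = 46.848 m², so allowable column load = 201.36 × 46.848 = 9433.4 kN.

P_all ≈ 9430 kN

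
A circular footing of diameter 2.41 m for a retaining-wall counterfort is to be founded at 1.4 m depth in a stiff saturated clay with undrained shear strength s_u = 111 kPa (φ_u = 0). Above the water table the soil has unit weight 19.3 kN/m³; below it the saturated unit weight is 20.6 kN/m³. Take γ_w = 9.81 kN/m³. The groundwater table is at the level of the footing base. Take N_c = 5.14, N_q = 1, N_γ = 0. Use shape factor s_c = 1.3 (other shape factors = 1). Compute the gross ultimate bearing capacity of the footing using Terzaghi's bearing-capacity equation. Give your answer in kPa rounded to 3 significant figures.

Overburden at base level: q = 19.3 × 1.4 = 27.02 kPa.
Cohesion term c·N_c·s_c = 111 × 5.14 × 1.3 = 741.7 kPa; surcharge term q·N_q = 27.02 × 1 = 27.02 kPa.
q_ult = 741.7 + 27.02 = 768.72 kPa.

q_ult ≈ 769 kPa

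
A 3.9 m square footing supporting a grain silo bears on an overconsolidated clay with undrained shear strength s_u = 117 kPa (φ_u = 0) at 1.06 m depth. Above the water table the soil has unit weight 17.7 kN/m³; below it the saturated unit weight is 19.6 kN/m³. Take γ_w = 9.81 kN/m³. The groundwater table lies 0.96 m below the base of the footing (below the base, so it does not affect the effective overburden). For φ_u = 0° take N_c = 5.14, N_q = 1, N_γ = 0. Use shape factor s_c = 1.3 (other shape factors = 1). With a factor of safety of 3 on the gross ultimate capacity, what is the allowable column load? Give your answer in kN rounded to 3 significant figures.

P_all ≈ 4060 kN

Effective surcharge at the founding depth q = γ·D_f = 17.7 × 1.06 = 18.762 kPa.
q_ult = c·N_c·s_c + q·N_q
     = 117 × 5.14 × 1.3 + 18.762 × 1
     = 781.79 + 18.762 = 800.56 kPa.
Gross allowable pressure q_all = 800.56 / 3 = 266.85 kPa.
Footing area = 15.21 m², so allowable column load = 266.85 × 15.21 = 4058.8 kN.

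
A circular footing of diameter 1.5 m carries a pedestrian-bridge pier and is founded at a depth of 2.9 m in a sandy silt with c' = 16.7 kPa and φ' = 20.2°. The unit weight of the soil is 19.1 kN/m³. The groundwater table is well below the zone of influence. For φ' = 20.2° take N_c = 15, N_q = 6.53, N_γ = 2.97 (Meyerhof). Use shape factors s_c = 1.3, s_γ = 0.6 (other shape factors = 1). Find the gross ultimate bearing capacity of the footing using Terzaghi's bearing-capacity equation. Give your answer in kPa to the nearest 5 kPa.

Overburden at base level: q = 19.1 × 2.9 = 55.39 kPa.
Cohesion term c·N_c·s_c = 16.7 × 15 × 1.3 = 325.65 kPa; surcharge term q·N_q = 55.39 × 6.53 = 361.7 kPa; self-weight term 0.5·γ·B·N_γ·s_γ = 0.5 × 19.1 × 1.5 × 2.97 × 0.6 = 25.527 kPa.
q_ult = 325.65 + 361.7 + 25.527 = 712.87 kPa.

q_ult ≈ 715 kPa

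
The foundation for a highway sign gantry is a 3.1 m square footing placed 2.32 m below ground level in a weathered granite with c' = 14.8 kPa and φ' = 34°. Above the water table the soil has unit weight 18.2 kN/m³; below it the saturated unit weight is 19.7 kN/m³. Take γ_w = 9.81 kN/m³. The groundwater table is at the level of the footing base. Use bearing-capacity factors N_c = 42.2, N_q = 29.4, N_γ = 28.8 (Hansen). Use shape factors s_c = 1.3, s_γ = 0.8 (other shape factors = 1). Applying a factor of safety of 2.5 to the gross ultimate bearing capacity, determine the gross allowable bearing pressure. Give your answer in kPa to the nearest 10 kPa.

Overburden at base level: q = 18.2 × 2.32 = 42.224 kPa.
Below the base the soil is submerged, so the ½γBN_γ term uses γ' = 19.7 − 9.81 = 9.89 kN/m³.
Cohesion term c·N_c·s_c = 14.8 × 42.2 × 1.3 = 811.93 kPa; surcharge term q·N_q = 42.224 × 29.4 = 1241.4 kPa; self-weight term 0.5·γ·B·N_γ·s_γ = 0.5 × 9.89 × 3.1 × 28.8 × 0.8 = 353.19 kPa.
q_ult = 811.93 + 1241.4 + 353.19 = 2406.5 kPa.
q_all = q_ult / FS = 2406.5 / 2.5 = 962.6 kPa.

q_all ≈ 960 kPa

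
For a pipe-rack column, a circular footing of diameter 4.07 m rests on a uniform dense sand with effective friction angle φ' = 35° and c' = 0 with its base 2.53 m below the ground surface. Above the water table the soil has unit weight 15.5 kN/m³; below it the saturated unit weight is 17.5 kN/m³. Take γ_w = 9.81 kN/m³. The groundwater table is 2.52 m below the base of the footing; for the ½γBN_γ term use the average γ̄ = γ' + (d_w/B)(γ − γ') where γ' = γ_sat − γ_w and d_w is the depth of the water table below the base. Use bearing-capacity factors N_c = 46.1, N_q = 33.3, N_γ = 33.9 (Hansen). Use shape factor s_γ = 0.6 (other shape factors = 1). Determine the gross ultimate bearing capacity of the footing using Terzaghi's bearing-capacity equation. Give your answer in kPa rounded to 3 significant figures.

Effective surcharge at the founding depth q = γ·D_f = 15.5 × 2.53 = 39.215 kPa.
With d_w = 2.52 m < B, γ̄ = 7.69 + (2.52/4.07) × (15.5 − 7.69) = 12.526 kN/m³.
q_ult = q·N_q + 0.5·γ·B·N_γ·s_γ
     = 39.215 × 33.3 + 0.5 × 12.526 × 4.07 × 33.9 × 0.6
     = 1305.9 + 518.46 = 1824.3 kPa.

q_ult ≈ 1820 kPa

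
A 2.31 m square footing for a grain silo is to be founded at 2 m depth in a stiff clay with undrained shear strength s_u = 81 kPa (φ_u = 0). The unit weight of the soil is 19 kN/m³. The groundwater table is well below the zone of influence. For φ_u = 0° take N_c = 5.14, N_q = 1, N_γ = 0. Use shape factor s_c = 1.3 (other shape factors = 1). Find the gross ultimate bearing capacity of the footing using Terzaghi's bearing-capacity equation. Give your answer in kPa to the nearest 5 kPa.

q = γ·D_f = 19 × 2 = 38 kPa.
c·N_c·s_c = 81 × 5.14 × 1.3 = 541.24 kPa
q·N_q = 38 × 1 = 38 kPa
q_ult = 541.24 + 38 = 579.24 kPa.

q_ult ≈ 580 kPa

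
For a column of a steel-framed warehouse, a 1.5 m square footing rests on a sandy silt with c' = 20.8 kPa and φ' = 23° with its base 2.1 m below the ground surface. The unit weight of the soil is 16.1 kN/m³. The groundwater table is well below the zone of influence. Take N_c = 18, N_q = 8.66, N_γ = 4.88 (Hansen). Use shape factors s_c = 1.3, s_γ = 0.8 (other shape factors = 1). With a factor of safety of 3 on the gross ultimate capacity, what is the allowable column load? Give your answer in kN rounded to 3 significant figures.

q = γ·D_f = 16.1 × 2.1 = 33.81 kPa.
c·N_c·s_c = 20.8 × 18 × 1.3 = 486.72 kPa
q·N_q = 33.81 × 8.66 = 292.79 kPa
0.5·γ·B·N_γ·s_γ = 0.5 × 16.1 × 1.5 × 4.88 × 0.8 = 47.141 kPa
q_ult = 486.72 + 292.79 + 47.141 = 826.66 kPa.
Gross allowable pressure q_all = 826.66 / 3 = 275.55 kPa.
Footing area = 2.25 m², so allowable column load = 275.55 × 2.25 = 619.99 kN.

P_all ≈ 620 kN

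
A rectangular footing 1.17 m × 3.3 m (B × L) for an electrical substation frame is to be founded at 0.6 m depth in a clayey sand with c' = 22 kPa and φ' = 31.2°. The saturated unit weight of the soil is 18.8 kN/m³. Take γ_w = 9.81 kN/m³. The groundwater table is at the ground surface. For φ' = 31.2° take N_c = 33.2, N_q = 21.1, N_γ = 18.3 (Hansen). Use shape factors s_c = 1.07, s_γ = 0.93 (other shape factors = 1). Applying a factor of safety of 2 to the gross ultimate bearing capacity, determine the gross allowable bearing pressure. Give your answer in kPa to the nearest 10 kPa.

q_all ≈ 490 kPa

With the water table at the surface the whole profile is submerged: γ' = 18.8 − 9.81 = 8.99 kN/m³, so q = γ'·D_f = 5.394 kPa; the same γ' applies in the ½γBN_γ term.
q_ult = c·N_c·s_c + q·N_q + 0.5·γ·B·N_γ·s_γ
     = 22 × 33.2 × 1.07 + 5.394 × 21.1 + 0.5 × 8.99 × 1.17 × 18.3 × 0.93
     = 781.53 + 113.81 + 89.505 = 984.85 kPa.
q_all = q_ult / FS = 984.85 / 2 = 492.42 kPa.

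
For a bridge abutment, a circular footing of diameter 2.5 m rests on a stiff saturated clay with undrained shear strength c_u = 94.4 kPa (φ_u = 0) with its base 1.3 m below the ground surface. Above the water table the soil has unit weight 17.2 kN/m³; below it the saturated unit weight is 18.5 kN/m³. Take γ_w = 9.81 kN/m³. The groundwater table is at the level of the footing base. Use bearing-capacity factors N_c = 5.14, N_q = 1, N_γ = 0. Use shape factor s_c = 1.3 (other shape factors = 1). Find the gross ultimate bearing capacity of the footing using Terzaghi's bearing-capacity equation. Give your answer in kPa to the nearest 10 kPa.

q = γ·D_f = 17.2 × 1.3 = 22.36 kPa.
c·N_c·s_c = 94.4 × 5.14 × 1.3 = 630.78 kPa
q·N_q = 22.36 × 1 = 22.36 kPa
q_ult = 630.78 + 22.36 = 653.14 kPa.

q_ult ≈ 650 kPa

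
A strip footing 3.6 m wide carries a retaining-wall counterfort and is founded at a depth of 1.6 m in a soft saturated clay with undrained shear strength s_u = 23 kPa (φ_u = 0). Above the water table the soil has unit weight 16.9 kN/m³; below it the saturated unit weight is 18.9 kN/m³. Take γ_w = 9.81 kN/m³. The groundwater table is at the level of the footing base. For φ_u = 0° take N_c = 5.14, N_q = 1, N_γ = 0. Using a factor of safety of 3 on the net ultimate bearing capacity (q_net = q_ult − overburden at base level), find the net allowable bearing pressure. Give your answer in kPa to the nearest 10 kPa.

q = γ·D_f = 16.9 × 1.6 = 27.04 kPa.
c·N_c = 23 × 5.14 = 118.22 kPa
q·N_q = 27.04 × 1 = 27.04 kPa
q_ult = 118.22 + 27.04 = 145.26 kPa.
q_net = 145.26 − 27.04 = 118.22 kPa.
q_all(net) = 118.22 / 3 = 39.407 kPa.

q_all(net) ≈ 40 kPa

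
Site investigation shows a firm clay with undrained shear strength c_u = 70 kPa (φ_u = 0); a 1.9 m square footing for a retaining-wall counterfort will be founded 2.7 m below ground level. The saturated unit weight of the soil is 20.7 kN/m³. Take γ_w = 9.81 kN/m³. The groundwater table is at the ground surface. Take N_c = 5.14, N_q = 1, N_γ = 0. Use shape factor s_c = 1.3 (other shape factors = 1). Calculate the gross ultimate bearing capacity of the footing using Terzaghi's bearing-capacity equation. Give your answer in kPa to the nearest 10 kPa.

q_ult ≈ 500 kPa

With the water table at the surface the whole profile is submerged: γ' = 20.7 − 9.81 = 10.89 kN/m³, so q = γ'·D_f = 29.403 kPa.
q_ult = c·N_c·s_c + q·N_q
     = 70 × 5.14 × 1.3 + 29.403 × 1
     = 467.74 + 29.403 = 497.14 kPa.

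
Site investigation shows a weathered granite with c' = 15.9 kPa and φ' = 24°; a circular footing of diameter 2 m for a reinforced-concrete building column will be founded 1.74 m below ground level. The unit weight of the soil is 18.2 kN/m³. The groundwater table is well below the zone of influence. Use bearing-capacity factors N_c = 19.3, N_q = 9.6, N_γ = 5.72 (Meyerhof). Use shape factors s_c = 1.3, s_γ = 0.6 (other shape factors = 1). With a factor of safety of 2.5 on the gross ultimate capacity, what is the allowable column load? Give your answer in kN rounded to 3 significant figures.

P_all ≈ 962 kN

Overburden at base level: q = 18.2 × 1.74 = 31.668 kPa.
Cohesion term c·N_c·s_c = 15.9 × 19.3 × 1.3 = 398.93 kPa; surcharge term q·N_q = 31.668 × 9.6 = 304.01 kPa; self-weight term 0.5·γ·B·N_γ·s_γ = 0.5 × 18.2 × 2 × 5.72 × 0.6 = 62.462 kPa.
q_ult = 398.93 + 304.01 + 62.462 = 765.41 kPa.
Gross allowable pressure q_all = 765.41 / 2.5 = 306.16 kPa.
Footing area = 3.1416 m², so allowable column load = 306.16 × 3.1416 = 961.84 kN.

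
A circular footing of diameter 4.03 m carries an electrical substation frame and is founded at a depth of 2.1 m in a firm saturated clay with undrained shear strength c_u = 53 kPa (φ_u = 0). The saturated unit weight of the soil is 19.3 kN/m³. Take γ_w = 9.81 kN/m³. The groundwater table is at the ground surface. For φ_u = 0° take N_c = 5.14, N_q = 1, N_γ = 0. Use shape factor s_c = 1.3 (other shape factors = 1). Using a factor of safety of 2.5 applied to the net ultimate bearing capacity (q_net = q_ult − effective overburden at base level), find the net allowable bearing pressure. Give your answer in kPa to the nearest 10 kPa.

q_all(net) ≈ 140 kPa

Water table at ground surface, so effective unit weight γ' = 19.3 − 9.81 = 9.49 kN/m³ is used throughout; overburden q = 9.49 × 2.1 = 19.929 kPa.
Cohesion term c·N_c·s_c = 53 × 5.14 × 1.3 = 354.15 kPa; surcharge term q·N_q = 19.929 × 1 = 19.929 kPa.
q_ult = 354.15 + 19.929 = 374.07 kPa.
Net ultimate: q_net = 374.07 − 19.929 = 354.15 kPa.
q_all(net) = 354.15 / 2.5 = 141.66 kPa.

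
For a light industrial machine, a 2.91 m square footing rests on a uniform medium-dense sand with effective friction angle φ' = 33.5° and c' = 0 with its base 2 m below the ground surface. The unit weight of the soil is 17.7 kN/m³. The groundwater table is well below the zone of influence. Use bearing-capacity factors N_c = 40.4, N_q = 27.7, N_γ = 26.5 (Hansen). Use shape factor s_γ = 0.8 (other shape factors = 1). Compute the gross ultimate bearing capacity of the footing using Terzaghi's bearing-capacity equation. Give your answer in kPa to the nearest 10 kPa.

Effective surcharge at the founding depth q = γ·D_f = 17.7 × 2 = 35.4 kPa.
q_ult = q·N_q + 0.5·γ·B·N_γ·s_γ
     = 35.4 × 27.7 + 0.5 × 17.7 × 2.91 × 26.5 × 0.8
     = 980.58 + 545.97 = 1526.6 kPa.

q_ult ≈ 1530 kPa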